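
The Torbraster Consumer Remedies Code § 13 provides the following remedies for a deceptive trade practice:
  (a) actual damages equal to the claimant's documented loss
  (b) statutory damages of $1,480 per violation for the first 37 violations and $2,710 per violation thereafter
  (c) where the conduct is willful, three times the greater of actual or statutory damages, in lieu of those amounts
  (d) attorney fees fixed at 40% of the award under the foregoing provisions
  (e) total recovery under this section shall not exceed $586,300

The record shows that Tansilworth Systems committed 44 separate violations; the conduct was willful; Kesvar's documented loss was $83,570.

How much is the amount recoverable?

Total recovery: $350,994

First 37 violations: 37 × $1,480 = $54,760
Remaining violations: (44 − 37) × $2,710 = $18,970
Statutory damages: $54,760 + $18,970 = $73,730
Greater of actual damages ($83,570) or statutory damages ($73,730): $83,570
Trebled: 3 × $83,570 = $250,710
Attorney fees: 40% of $250,710 = $100,284
Total before cap: $250,710 + $100,284 = $350,994
Cap at $586,300: $350,994 is within the cap, no reduction.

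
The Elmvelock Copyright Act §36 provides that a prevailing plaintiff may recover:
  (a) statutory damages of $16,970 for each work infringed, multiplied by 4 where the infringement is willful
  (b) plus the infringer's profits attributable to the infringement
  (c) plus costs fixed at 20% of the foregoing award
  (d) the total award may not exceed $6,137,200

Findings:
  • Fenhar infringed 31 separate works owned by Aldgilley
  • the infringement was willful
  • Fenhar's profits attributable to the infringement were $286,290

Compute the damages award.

Statutory damages: 31 × $16,970 = $526,070
Multiplied by 4: 4 × $526,070 = $2,104,280
Combined award: $2,104,280 + $286,290 = $2,390,570
Costs: 20% of $2,390,570 = $478,114
Award plus costs: $2,390,570 + $478,114 = $2,868,684
Cap at $6,137,200: $2,868,684 is within the cap, no reduction.

$2,868,684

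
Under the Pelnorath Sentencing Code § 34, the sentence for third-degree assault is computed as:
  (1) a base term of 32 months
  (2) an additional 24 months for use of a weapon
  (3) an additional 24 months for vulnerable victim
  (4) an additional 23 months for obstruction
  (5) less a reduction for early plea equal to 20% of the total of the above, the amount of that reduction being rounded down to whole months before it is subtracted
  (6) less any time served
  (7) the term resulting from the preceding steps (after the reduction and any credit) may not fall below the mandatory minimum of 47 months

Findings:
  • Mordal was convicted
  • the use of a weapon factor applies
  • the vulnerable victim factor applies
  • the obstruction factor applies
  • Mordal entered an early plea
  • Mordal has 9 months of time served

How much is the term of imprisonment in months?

74 months

Use of a weapon enhancement: +24 months
Vulnerable victim enhancement: +24 months
Obstruction enhancement: +23 months
Adjusted term: 32 months + 24 months + 24 months + 23 months = 103 months
Early plea reduction: 20% of 103 months = 20 months (rounded down)
After reduction: 103 − 20 = 83 months
Less time served: 83 months − 9 months = 74 months
Minimum 47 months: 74 months meets the minimum, no increase.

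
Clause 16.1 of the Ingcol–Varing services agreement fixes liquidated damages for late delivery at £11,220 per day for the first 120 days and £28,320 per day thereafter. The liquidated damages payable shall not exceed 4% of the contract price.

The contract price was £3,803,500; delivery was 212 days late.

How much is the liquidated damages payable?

First 120 days: 120 × £11,220 = £1,346,400
Remaining days: (212 − 120) × £28,320 = £2,605,440
Accrued per-day damages: £1,346,400 + £2,605,440 = £3,951,840
Cap: 4% of £3,803,500 = £152,140
Cap at £152,140: £3,951,840 exceeds the cap → £152,140

Liquidated damages: £152,140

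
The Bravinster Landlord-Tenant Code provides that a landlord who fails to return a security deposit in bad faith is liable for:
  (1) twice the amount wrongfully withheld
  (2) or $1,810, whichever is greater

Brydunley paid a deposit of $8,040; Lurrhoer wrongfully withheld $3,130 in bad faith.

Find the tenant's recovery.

Recovery: $6,260

Doubled: 2 × $3,130 = $6,260
Minimum $1,810: $6,260 meets the minimum, no increase.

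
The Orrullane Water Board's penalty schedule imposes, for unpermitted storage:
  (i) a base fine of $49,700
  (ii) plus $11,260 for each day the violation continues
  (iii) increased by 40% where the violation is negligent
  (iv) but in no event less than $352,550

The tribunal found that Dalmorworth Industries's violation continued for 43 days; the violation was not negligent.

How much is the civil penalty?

$533,880

Per-day component: 43 × $11,260 = $484,180
Base plus per-day: $49,700 + $484,180 = $533,880
The violation was not negligent: no 40% increase.
Minimum $352,550: $533,880 meets the minimum, no increase.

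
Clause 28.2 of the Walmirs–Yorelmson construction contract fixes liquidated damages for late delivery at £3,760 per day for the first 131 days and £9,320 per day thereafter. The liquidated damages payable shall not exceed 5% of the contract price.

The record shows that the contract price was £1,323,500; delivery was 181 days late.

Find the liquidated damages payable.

First 131 days: 131 × £3,760 = £492,560
Remaining days: (181 − 131) × £9,320 = £466,000
Accrued per-day damages: £492,560 + £466,000 = £958,560
Cap: 5% of £1,323,500 = £66,175
Cap at £66,175: £958,560 exceeds the cap → £66,175

£66,175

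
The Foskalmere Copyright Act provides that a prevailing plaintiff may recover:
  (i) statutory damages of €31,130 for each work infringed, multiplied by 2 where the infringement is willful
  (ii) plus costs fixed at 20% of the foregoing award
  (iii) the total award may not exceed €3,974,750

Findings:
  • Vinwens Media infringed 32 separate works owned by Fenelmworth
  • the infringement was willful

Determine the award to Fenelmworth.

Statutory damages: 32 × €31,130 = €996,160
Doubled: 2 × €996,160 = €1,992,320
Costs: 20% of €1,992,320 = €398,464
Award plus costs: €1,992,320 + €398,464 = €2,390,784
Cap at €3,974,750: €2,390,784 is within the cap, no reduction.

Award: €2,390,784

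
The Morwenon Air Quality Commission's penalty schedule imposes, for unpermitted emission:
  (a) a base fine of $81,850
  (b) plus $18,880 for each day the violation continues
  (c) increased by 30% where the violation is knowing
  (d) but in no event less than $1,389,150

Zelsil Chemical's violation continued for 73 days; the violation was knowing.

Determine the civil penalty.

$1,898,117

Per-day component: 73 × $18,880 = $1,378,240
Base plus per-day: $81,850 + $1,378,240 = $1,460,090
Enhancement: 30% of $1,460,090 = $438,027
Enhanced fine: $1,460,090 + $438,027 = $1,898,117
Minimum $1,389,150: $1,898,117 meets the minimum, no increase.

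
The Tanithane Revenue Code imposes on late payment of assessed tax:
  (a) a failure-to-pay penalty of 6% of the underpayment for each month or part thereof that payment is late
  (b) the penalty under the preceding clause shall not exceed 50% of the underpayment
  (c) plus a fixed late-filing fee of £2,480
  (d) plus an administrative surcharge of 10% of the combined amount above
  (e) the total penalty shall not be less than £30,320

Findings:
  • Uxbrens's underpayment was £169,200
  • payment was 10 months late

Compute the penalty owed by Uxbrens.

Accrued rate: 6% × 10 = 60%, capped at 50% → 50%
Failure-to-pay penalty: 50% of £169,200 = £84,600
Penalty before surcharge: £84,600 + £2,480 = £87,080
Administrative surcharge: 10% of £87,080 = £8,708
Total penalty: £87,080 + £8,708 = £95,788
Minimum £30,320: £95,788 meets the minimum, no increase.

£95,788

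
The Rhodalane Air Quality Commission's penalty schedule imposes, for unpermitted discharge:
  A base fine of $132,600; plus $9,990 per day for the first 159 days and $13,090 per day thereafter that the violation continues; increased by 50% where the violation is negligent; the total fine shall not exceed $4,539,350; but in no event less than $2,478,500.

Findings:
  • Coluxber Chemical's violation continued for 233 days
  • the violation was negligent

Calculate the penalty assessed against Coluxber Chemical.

$4,034,505

First 159 days: 159 × $9,990 = $1,588,410
Remaining days: (233 − 159) × $13,090 = $968,660
Per-day component: $1,588,410 + $968,660 = $2,557,070
Base plus per-day: $132,600 + $2,557,070 = $2,689,670
Enhancement: 50% of $2,689,670 = $1,344,835
Enhanced fine: $2,689,670 + $1,344,835 = $4,034,505
Cap at $4,539,350: $4,034,505 is within the cap, no reduction.
Minimum $2,478,500: $4,034,505 meets the minimum, no increase.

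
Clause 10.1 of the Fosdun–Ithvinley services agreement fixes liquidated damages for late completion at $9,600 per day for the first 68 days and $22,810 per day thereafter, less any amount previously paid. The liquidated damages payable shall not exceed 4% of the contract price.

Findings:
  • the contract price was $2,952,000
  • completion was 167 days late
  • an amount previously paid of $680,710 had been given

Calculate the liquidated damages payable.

Liquidated damages: $118,080

First 68 days: 68 × $9,600 = $652,800
Remaining days: (167 − 68) × $22,810 = $2,258,190
Accrued per-day damages: $652,800 + $2,258,190 = $2,910,990
Less amount previously paid: $2,910,990 − $680,710 = $2,230,280
Cap: 4% of $2,952,000 = $118,080
Cap at $118,080: $2,230,280 exceeds the cap → $118,080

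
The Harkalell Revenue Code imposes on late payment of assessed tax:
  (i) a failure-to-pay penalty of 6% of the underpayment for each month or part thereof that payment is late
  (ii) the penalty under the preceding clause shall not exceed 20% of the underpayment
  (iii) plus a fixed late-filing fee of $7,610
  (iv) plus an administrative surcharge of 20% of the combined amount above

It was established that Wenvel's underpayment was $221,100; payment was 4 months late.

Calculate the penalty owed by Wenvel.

Accrued rate: 6% × 4 = 24%, capped at 20% → 20%
Failure-to-pay penalty: 20% of $221,100 = $44,220
Penalty before surcharge: $44,220 + $7,610 = $51,830
Administrative surcharge: 20% of $51,830 = $10,366
Total penalty: $51,830 + $10,366 = $62,196

$62,196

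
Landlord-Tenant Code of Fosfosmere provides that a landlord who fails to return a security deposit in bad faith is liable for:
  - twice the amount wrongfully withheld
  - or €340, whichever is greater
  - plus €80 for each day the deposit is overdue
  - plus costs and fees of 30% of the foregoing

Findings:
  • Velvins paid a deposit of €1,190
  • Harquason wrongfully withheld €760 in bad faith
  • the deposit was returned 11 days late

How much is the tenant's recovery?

€3,120

Doubled: 2 × €760 = €1,520
Minimum €340: €1,520 meets the minimum, no increase.
Late-return penalty: 11 × €80 = €880
Damages plus late penalty: €1,520 + €880 = €2,400
Costs and fees: 30% of €2,400 = €720
Total recovery: €2,400 + €720 = €3,120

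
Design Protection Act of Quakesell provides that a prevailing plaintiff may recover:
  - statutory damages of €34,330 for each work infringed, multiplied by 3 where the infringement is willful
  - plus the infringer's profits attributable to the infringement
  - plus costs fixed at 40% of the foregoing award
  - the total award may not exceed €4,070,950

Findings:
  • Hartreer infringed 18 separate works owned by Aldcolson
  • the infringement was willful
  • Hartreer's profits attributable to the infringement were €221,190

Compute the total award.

Award: €2,905,014

Statutory damages: 18 × €34,330 = €617,940
Trebled: 3 × €617,940 = €1,853,820
Combined award: €1,853,820 + €221,190 = €2,075,010
Costs: 40% of €2,075,010 = €830,004
Award plus costs: €2,075,010 + €830,004 = €2,905,014
Cap at €4,070,950: €2,905,014 is within the cap, no reduction.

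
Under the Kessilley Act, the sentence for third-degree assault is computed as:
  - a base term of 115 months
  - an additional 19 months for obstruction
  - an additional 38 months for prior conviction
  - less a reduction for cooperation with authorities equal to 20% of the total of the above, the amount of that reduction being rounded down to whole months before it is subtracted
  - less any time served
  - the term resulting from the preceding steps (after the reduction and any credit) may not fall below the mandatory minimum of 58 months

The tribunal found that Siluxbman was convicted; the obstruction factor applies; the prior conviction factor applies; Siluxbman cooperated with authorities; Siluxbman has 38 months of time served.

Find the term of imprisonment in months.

100 months

Obstruction enhancement: +19 months
Prior conviction enhancement: +38 months
Adjusted term: 115 months + 19 months + 38 months = 172 months
Cooperation with authorities reduction: 20% of 172 months = 34 months (rounded down)
After reduction: 172 − 34 = 138 months
Less time served: 138 months − 38 months = 100 months
Minimum 58 months: 100 months meets the minimum, no increase.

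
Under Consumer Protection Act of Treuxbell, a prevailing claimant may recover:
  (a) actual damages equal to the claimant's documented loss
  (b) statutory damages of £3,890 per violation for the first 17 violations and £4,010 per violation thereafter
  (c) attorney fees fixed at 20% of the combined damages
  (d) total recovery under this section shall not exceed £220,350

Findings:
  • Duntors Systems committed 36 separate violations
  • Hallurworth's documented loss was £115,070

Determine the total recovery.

First 17 violations: 17 × £3,890 = £66,130
Remaining violations: (36 − 17) × £4,010 = £76,190
Statutory damages: £66,130 + £76,190 = £142,320
Combined damages: £115,070 + £142,320 = £257,390
Attorney fees: 20% of £257,390 = £51,478
Total before cap: £257,390 + £51,478 = £308,868
Cap at £220,350: £308,868 exceeds the cap → £220,350

£220,350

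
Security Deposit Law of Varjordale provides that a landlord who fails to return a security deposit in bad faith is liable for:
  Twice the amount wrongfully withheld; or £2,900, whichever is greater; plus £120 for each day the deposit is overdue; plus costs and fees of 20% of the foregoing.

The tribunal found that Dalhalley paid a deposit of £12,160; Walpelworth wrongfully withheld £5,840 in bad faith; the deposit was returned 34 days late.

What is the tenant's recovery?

Doubled: 2 × £5,840 = £11,680
Minimum £2,900: £11,680 meets the minimum, no increase.
Late-return penalty: 34 × £120 = £4,080
Damages plus late penalty: £11,680 + £4,080 = £15,760
Costs and fees: 20% of £15,760 = £3,152
Total recovery: £15,760 + £3,152 = £18,912

£18,912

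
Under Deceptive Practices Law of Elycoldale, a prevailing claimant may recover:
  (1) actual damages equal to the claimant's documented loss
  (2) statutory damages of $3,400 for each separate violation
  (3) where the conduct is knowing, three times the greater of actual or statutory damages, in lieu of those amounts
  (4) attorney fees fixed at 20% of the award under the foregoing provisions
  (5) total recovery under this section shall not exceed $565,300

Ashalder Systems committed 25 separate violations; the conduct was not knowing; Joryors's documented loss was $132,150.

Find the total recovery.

Statutory damages: 25 × $3,400 = $85,000
Conduct not knowing: the in-lieu enhancement does not apply.
Actual plus statutory damages: $132,150 + $85,000 = $217,150
Attorney fees: 20% of $217,150 = $43,430
Total before cap: $217,150 + $43,430 = $260,580
Cap at $565,300: $260,580 is within the cap, no reduction.

$260,580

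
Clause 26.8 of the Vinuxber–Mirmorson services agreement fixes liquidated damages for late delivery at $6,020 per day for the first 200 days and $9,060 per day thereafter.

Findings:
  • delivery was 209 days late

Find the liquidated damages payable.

First 200 days: 200 × $6,020 = $1,204,000
Remaining days: (209 − 200) × $9,060 = $81,540
Accrued per-day damages: $1,204,000 + $81,540 = $1,285,540

Liquidated damages: $1,285,540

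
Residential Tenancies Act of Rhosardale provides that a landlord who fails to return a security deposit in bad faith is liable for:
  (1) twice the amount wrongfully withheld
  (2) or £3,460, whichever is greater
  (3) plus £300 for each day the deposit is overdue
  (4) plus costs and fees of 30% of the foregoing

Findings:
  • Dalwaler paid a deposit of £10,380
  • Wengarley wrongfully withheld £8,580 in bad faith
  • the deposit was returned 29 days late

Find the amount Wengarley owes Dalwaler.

Doubled: 2 × £8,580 = £17,160
Minimum £3,460: £17,160 meets the minimum, no increase.
Late-return penalty: 29 × £300 = £8,700
Damages plus late penalty: £17,160 + £8,700 = £25,860
Costs and fees: 30% of £25,860 = £7,758
Total recovery: £25,860 + £7,758 = £33,618

Recovery: £33,618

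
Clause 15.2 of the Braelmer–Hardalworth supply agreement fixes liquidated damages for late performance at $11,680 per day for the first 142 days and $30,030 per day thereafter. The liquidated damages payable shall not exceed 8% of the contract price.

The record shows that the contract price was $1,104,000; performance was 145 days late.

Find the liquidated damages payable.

$88,320

First 142 days: 142 × $11,680 = $1,658,560
Remaining days: (145 − 142) × $30,030 = $90,090
Accrued per-day damages: $1,658,560 + $90,090 = $1,748,650
Cap: 8% of $1,104,000 = $88,320
Cap at $88,320: $1,748,650 exceeds the cap → $88,320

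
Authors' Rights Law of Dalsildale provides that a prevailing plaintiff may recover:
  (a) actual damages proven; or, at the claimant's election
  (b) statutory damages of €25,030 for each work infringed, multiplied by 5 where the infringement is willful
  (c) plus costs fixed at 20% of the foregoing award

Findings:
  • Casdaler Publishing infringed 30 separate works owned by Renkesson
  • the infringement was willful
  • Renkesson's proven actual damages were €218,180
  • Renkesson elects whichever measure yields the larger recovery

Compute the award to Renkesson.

Statutory damages: 30 × €25,030 = €750,900
Multiplied by 5: 5 × €750,900 = €3,754,500
Greater of actual damages (€218,180) or enhanced statutory damages (€3,754,500): €3,754,500
Costs: 20% of €3,754,500 = €750,900
Award plus costs: €3,754,500 + €750,900 = €4,505,400

€4,505,400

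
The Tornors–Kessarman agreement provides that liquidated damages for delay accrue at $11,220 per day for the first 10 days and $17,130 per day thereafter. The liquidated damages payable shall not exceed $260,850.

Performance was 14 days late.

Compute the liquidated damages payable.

First 10 days: 10 × $11,220 = $112,200
Remaining days: (14 − 10) × $17,130 = $68,520
Accrued per-day damages: $112,200 + $68,520 = $180,720
Cap at $260,850: $180,720 is within the cap, no reduction.

$180,720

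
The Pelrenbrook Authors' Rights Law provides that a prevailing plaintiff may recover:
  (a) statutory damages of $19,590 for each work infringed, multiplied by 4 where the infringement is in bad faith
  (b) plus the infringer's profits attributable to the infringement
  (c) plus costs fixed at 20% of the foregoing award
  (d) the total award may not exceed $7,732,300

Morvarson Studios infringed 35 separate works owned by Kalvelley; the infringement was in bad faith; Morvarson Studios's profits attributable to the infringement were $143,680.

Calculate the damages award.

Statutory damages: 35 × $19,590 = $685,650
Multiplied by 4: 4 × $685,650 = $2,742,600
Combined award: $2,742,600 + $143,680 = $2,886,280
Costs: 20% of $2,886,280 = $577,256
Award plus costs: $2,886,280 + $577,256 = $3,463,536
Cap at $7,732,300: $3,463,536 is within the cap, no reduction.

$3,463,536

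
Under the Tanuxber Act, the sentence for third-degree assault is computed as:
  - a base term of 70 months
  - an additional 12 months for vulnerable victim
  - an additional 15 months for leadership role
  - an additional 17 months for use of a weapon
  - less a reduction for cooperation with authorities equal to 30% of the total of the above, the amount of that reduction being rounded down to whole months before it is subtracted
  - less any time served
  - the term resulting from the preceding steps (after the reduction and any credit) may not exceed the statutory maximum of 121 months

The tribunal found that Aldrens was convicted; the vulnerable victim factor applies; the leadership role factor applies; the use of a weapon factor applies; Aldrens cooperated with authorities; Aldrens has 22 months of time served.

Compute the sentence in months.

58 months

Vulnerable victim enhancement: +12 months
Leadership role enhancement: +15 months
Use of a weapon enhancement: +17 months
Adjusted term: 70 months + 12 months + 15 months + 17 months = 114 months
Cooperation with authorities reduction: 30% of 114 months = 34 months (rounded down)
After reduction: 114 − 34 = 80 months
Less time served: 80 months − 22 months = 58 months
Cap at 121 months: 58 months is within the cap, no reduction.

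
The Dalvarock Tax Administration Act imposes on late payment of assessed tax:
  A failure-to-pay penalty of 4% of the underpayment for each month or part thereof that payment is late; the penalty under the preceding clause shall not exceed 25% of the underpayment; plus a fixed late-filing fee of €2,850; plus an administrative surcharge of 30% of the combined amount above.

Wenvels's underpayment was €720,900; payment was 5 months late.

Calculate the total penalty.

Penalty: €191,139

Accrued rate: 4% × 5 = 20%, capped at 25% → 20%
Failure-to-pay penalty: 20% of €720,900 = €144,180
Penalty before surcharge: €144,180 + €2,850 = €147,030
Administrative surcharge: 30% of €147,030 = €44,109
Total penalty: €147,030 + €44,109 = €191,139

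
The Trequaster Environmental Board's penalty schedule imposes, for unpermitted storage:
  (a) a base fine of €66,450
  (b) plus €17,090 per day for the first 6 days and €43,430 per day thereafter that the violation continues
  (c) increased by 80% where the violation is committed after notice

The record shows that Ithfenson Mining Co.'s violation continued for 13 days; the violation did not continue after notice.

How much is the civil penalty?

First 6 days: 6 × €17,090 = €102,540
Remaining days: (13 − 6) × €43,430 = €304,010
Per-day component: €102,540 + €304,010 = €406,550
Base plus per-day: €66,450 + €406,550 = €473,000
The violation did not continue after notice: no 80% increase.

€473,000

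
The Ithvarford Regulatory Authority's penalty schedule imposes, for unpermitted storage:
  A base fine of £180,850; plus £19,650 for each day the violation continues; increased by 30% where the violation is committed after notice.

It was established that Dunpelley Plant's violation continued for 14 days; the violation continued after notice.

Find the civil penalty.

£592,735

Per-day component: 14 × £19,650 = £275,100
Base plus per-day: £180,850 + £275,100 = £455,950
Enhancement: 30% of £455,950 = £136,785
Enhanced fine: £455,950 + £136,785 = £592,735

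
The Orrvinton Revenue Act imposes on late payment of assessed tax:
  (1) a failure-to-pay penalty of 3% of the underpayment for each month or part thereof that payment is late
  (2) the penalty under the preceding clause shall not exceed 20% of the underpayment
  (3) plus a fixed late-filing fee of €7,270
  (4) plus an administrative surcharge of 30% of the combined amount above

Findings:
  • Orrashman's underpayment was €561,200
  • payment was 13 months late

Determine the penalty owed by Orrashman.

Accrued rate: 3% × 13 = 39%, capped at 20% → 20%
Failure-to-pay penalty: 20% of €561,200 = €112,240
Penalty before surcharge: €112,240 + €7,270 = €119,510
Administrative surcharge: 30% of €119,510 = €35,853
Total penalty: €119,510 + €35,853 = €155,363

€155,363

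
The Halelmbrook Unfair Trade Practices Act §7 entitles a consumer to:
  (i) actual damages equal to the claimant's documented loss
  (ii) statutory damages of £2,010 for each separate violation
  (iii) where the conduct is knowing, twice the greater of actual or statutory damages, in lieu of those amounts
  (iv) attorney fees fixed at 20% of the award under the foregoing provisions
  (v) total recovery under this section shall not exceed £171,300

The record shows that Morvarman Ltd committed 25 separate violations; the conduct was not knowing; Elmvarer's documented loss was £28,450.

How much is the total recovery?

Total recovery: £94,440

Statutory damages: 25 × £2,010 = £50,250
Conduct not knowing: the in-lieu enhancement does not apply.
Actual plus statutory damages: £28,450 + £50,250 = £78,700
Attorney fees: 20% of £78,700 = £15,740
Total before cap: £78,700 + £15,740 = £94,440
Cap at £171,300: £94,440 is within the cap, no reduction.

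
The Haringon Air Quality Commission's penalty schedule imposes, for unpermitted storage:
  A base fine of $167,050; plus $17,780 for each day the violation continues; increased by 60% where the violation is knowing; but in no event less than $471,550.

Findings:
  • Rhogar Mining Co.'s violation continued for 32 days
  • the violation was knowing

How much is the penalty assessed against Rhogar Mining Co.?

Per-day component: 32 × $17,780 = $568,960
Base plus per-day: $167,050 + $568,960 = $736,010
Enhancement: 60% of $736,010 = $441,606
Enhanced fine: $736,010 + $441,606 = $1,177,616
Minimum $471,550: $1,177,616 meets the minimum, no increase.

$1,177,616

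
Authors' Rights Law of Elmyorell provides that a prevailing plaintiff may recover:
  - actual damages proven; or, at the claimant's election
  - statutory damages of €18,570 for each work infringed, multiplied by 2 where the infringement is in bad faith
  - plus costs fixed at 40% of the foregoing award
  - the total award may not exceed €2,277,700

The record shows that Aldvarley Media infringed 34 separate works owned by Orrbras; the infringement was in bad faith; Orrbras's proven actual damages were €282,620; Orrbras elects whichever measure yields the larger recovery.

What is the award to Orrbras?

Statutory damages: 34 × €18,570 = €631,380
Doubled: 2 × €631,380 = €1,262,760
Greater of actual damages (€282,620) or enhanced statutory damages (€1,262,760): €1,262,760
Costs: 40% of €1,262,760 = €505,104
Award plus costs: €1,262,760 + €505,104 = €1,767,864
Cap at €2,277,700: €1,767,864 is within the cap, no reduction.

€1,767,864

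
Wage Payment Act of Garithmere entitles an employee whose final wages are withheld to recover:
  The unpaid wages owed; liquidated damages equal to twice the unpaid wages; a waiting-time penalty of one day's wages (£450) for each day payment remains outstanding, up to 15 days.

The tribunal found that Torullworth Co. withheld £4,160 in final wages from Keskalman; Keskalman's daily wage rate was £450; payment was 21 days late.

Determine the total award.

Doubled: 2 × £4,160 = £8,320
Penalty days: min(21, 15) = 15
Waiting-time penalty: 15 × £450 = £6,750
Total award: £4,160 + £8,320 + £6,750 = £19,230

Total award: £19,230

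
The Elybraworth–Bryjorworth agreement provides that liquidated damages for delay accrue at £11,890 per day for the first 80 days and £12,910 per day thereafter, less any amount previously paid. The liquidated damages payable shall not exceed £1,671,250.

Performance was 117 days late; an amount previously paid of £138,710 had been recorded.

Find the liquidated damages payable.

£1,290,160

First 80 days: 80 × £11,890 = £951,200
Remaining days: (117 − 80) × £12,910 = £477,670
Accrued per-day damages: £951,200 + £477,670 = £1,428,870
Less amount previously paid: £1,428,870 − £138,710 = £1,290,160
Cap at £1,671,250: £1,290,160 is within the cap, no reduction.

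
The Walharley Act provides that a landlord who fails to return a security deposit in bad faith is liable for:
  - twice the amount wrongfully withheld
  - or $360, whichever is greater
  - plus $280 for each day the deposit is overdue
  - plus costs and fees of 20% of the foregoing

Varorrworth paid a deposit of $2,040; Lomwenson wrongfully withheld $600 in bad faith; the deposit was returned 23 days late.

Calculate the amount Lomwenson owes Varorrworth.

Doubled: 2 × $600 = $1,200
Minimum $360: $1,200 meets the minimum, no increase.
Late-return penalty: 23 × $280 = $6,440
Damages plus late penalty: $1,200 + $6,440 = $7,640
Costs and fees: 20% of $7,640 = $1,528
Total recovery: $7,640 + $1,528 = $9,168

$9,168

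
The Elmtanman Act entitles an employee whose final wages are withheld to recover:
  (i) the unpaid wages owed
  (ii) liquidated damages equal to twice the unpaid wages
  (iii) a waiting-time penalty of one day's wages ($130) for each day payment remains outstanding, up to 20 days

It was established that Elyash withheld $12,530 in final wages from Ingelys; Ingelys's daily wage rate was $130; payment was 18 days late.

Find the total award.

$39,930

Doubled: 2 × $12,530 = $25,060
Penalty days: min(18, 20) = 18
Waiting-time penalty: 18 × $130 = $2,340
Total award: $12,530 + $25,060 + $2,340 = $39,930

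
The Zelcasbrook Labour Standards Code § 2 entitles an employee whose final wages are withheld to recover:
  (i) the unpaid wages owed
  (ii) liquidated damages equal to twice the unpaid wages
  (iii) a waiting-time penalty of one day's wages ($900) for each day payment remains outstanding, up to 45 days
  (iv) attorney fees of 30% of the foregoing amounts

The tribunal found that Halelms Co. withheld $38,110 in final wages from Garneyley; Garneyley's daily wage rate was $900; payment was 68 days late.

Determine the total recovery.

Doubled: 2 × $38,110 = $76,220
Penalty days: min(68, 45) = 45
Waiting-time penalty: 45 × $900 = $40,500
Subtotal: $38,110 + $76,220 + $40,500 = $154,830
Attorney fees: 30% of $154,830 = $46,449
Total award: $154,830 + $46,449 = $201,279

$201,279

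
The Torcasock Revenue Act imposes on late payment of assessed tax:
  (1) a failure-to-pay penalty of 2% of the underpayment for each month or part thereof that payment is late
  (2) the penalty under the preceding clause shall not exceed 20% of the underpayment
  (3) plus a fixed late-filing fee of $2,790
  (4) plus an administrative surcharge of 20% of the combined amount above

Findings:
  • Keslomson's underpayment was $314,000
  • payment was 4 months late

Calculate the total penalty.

$33,492

Accrued rate: 2% × 4 = 8%, capped at 20% → 8%
Failure-to-pay penalty: 8% of $314,000 = $25,120
Penalty before surcharge: $25,120 + $2,790 = $27,910
Administrative surcharge: 20% of $27,910 = $5,582
Total penalty: $27,910 + $5,582 = $33,492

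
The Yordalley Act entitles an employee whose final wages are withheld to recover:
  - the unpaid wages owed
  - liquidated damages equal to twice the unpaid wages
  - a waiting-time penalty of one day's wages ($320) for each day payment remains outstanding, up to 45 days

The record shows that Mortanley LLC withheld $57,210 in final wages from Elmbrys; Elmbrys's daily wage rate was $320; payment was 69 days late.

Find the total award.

$186,030

Doubled: 2 × $57,210 = $114,420
Penalty days: min(69, 45) = 45
Waiting-time penalty: 45 × $320 = $14,400
Total award: $57,210 + $114,420 + $14,400 = $186,030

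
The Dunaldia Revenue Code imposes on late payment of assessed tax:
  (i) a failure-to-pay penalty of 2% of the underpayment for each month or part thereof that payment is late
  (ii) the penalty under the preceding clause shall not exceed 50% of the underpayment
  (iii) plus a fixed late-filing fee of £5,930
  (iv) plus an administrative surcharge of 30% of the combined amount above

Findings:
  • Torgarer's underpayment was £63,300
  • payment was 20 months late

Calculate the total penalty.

£40,625

Accrued rate: 2% × 20 = 40%, capped at 50% → 40%
Failure-to-pay penalty: 40% of £63,300 = £25,320
Penalty before surcharge: £25,320 + £5,930 = £31,250
Administrative surcharge: 30% of £31,250 = £9,375
Total penalty: £31,250 + £9,375 = £40,625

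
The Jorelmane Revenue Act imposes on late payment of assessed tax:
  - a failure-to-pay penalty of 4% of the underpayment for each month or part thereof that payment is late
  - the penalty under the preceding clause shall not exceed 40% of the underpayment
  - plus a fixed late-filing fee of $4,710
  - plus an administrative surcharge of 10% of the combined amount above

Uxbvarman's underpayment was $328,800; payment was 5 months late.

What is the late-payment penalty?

$77,517

Accrued rate: 4% × 5 = 20%, capped at 40% → 20%
Failure-to-pay penalty: 20% of $328,800 = $65,760
Penalty before surcharge: $65,760 + $4,710 = $70,470
Administrative surcharge: 10% of $70,470 = $7,047
Total penalty: $70,470 + $7,047 = $77,517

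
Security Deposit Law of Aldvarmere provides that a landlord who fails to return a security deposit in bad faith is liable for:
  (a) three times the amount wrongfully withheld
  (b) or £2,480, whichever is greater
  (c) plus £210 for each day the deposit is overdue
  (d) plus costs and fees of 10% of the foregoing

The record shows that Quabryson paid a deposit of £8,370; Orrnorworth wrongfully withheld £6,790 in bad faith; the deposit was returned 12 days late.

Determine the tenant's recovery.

Trebled: 3 × £6,790 = £20,370
Minimum £2,480: £20,370 meets the minimum, no increase.
Late-return penalty: 12 × £210 = £2,520
Damages plus late penalty: £20,370 + £2,520 = £22,890
Costs and fees: 10% of £22,890 = £2,289
Total recovery: £22,890 + £2,289 = £25,179

Recovery: £25,179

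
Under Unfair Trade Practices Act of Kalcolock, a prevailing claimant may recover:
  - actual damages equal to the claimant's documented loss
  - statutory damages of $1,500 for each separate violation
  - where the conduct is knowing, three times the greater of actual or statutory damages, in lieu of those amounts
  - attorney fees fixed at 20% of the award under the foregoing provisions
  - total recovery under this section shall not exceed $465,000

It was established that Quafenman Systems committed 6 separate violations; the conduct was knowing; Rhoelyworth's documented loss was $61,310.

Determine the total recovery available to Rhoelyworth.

Statutory damages: 6 × $1,500 = $9,000
Greater of actual damages ($61,310) or statutory damages ($9,000): $61,310
Trebled: 3 × $61,310 = $183,930
Attorney fees: 20% of $183,930 = $36,786
Total before cap: $183,930 + $36,786 = $220,716
Cap at $465,000: $220,716 is within the cap, no reduction.

$220,716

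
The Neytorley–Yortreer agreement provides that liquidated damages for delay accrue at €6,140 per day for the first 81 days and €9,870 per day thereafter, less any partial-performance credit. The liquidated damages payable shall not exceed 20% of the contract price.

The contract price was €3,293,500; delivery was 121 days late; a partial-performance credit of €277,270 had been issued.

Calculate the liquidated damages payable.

Liquidated damages: €614,870

First 81 days: 81 × €6,140 = €497,340
Remaining days: (121 − 81) × €9,870 = €394,800
Accrued per-day damages: €497,340 + €394,800 = €892,140
Less partial-performance credit: €892,140 − €277,270 = €614,870
Cap: 20% of €3,293,500 = €658,700
Cap at €658,700: €614,870 is within the cap, no reduction.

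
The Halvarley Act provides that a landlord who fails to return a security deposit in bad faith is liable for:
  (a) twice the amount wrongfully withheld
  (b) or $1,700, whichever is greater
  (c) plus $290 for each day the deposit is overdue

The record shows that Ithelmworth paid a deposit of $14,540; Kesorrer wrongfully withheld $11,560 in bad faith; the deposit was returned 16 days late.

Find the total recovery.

Doubled: 2 × $11,560 = $23,120
Minimum $1,700: $23,120 meets the minimum, no increase.
Late-return penalty: 16 × $290 = $4,640
Damages plus late penalty: $23,120 + $4,640 = $27,760

$27,760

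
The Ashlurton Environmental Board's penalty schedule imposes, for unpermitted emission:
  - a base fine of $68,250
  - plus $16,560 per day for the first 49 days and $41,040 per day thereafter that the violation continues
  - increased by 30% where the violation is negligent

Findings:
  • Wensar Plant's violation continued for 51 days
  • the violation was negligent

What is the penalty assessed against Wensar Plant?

First 49 days: 49 × $16,560 = $811,440
Remaining days: (51 − 49) × $41,040 = $82,080
Per-day component: $811,440 + $82,080 = $893,520
Base plus per-day: $68,250 + $893,520 = $961,770
Enhancement: 30% of $961,770 = $288,531
Enhanced fine: $961,770 + $288,531 = $1,250,301

$1,250,301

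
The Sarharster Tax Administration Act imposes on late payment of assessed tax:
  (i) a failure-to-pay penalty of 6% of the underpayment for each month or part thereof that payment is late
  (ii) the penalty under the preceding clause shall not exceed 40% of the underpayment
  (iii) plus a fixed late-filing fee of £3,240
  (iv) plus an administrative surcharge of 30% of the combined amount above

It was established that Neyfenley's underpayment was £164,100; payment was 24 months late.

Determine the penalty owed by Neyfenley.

Accrued rate: 6% × 24 = 144%, capped at 40% → 40%
Failure-to-pay penalty: 40% of £164,100 = £65,640
Penalty before surcharge: £65,640 + £3,240 = £68,880
Administrative surcharge: 30% of £68,880 = £20,664
Total penalty: £68,880 + £20,664 = £89,544

£89,544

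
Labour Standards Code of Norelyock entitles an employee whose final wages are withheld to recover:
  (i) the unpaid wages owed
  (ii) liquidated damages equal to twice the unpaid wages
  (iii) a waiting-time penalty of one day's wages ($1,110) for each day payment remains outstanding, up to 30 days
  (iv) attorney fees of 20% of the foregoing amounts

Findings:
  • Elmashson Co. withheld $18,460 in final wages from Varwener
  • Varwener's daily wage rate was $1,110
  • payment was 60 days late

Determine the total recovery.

Doubled: 2 × $18,460 = $36,920
Penalty days: min(60, 30) = 30
Waiting-time penalty: 30 × $1,110 = $33,300
Subtotal: $18,460 + $36,920 + $33,300 = $88,680
Attorney fees: 20% of $88,680 = $17,736
Total award: $88,680 + $17,736 = $106,416

$106,416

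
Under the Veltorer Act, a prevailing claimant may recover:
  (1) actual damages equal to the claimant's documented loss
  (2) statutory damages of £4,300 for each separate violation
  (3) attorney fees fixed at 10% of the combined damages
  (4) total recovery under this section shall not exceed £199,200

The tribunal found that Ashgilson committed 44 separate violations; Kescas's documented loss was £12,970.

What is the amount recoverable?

£199,200

Statutory damages: 44 × £4,300 = £189,200
Combined damages: £12,970 + £189,200 = £202,170
Attorney fees: 10% of £202,170 = £20,217
Total before cap: £202,170 + £20,217 = £222,387
Cap at £199,200: £222,387 exceeds the cap → £199,200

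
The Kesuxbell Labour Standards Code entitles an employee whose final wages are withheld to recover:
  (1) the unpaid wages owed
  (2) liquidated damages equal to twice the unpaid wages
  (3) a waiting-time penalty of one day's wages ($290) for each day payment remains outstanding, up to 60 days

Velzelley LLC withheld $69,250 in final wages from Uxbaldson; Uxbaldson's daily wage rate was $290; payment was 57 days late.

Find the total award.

$224,280

Doubled: 2 × $69,250 = $138,500
Penalty days: min(57, 60) = 57
Waiting-time penalty: 57 × $290 = $16,530
Total award: $69,250 + $138,500 + $16,530 = $224,280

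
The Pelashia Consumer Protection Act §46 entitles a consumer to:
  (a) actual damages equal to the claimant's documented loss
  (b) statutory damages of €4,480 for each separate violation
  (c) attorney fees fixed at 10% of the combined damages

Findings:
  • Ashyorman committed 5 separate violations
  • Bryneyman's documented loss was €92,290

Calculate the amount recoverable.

€126,159

Statutory damages: 5 × €4,480 = €22,400
Combined damages: €92,290 + €22,400 = €114,690
Attorney fees: 10% of €114,690 = €11,469
Total recovery: €114,690 + €11,469 = €126,159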